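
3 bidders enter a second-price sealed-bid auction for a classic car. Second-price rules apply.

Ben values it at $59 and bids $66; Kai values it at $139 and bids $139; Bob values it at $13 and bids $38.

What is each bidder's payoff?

Payoffs: Ben $0, Kai $73, Bob $0.

Bids in descending order: Kai $139 > Ben $66 > Bob $38.
Kai has the top bid and wins; the price is the second-highest bid, $66.
Kai's payoff = $139 − $66 = $73. All other bidders lose, so their payoff is 0.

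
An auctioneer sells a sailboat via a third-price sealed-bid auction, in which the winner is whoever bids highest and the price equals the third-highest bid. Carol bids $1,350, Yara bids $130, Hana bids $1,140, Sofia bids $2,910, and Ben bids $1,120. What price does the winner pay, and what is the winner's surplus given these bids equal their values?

Sorted high to low: Sofia $2,910 > Carol $1,350 > Hana $1,140 > Ben $1,120 > Yara $130.
Sofia is the highest bidder, so Sofia wins.
Under the third-price rule, the price is the third-highest bid: $1,140.
Surplus = $2,910 − $1,140 = $1,770.

Price $1,140; surplus $1,770.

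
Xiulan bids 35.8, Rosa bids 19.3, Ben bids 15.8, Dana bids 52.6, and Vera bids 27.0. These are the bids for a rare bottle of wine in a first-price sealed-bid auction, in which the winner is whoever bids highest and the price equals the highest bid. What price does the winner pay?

Price paid: 52.6.

Ordered from highest: Dana 52.6; Xiulan 35.8; Vera 27.0; Rosa 19.3; Ben 15.8.
Dana is the highest bidder, so Dana wins.
Under the first-price rule, the price is the highest bid: 52.6.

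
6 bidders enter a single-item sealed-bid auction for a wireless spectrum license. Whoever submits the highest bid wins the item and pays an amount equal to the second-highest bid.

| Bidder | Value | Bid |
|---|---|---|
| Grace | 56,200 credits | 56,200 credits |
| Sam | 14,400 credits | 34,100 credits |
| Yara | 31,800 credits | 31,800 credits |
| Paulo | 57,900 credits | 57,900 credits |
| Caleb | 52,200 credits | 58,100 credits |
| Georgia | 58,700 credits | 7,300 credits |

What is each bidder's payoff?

Ordered from highest: Caleb 58,100 credits; Paulo 57,900 credits; Grace 56,200 credits; Sam 34,100 credits; Yara 31,800 credits; Georgia 7,300 credits.
Caleb has the top bid and wins; the price is the second-highest bid, 57,900 credits.
Caleb's payoff = 52,200 credits − 57,900 credits = -5,700 credits. All other bidders lose, so their payoff is 0.

Grace 0 credits, Sam 0 credits, Yara 0 credits, Paulo 0 credits, Caleb -5,700 credits, Georgia 0 credits.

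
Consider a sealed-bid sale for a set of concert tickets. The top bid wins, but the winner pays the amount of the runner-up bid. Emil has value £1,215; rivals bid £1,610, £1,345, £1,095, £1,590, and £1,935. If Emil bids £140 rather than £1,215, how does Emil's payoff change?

Change in payoff: £0.

The highest competing bid is £1,935.
Bidding truthfully at £1,215: the top bid is £1,935 (a rival), so Emil loses. Payoff = £0.
Bidding £140: the top bid is £1,935 (a rival), so Emil loses. Payoff = £0.
Change = £0 − £0 = £0.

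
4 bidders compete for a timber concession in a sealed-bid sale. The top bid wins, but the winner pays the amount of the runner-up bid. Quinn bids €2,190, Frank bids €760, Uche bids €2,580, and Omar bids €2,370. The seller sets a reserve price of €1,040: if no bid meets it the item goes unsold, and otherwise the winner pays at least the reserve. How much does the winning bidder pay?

Bids in descending order: Uche €2,580, then Omar €2,370, then Quinn €2,190, then Frank €760.
Uche has the highest bid, so Uche wins.
The second-highest bid is €2,370, which exceeds the reserve, so that sets the price.

€2,370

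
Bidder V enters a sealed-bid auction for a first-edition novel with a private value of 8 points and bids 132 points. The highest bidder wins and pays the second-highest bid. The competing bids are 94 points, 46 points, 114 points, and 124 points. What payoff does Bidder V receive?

Highest competing bid: 124 points.
Bidder V's bid 132 points is the highest overall, so Bidder V wins and pays the second-highest bid, 124 points.
Payoff = value − price = 8 points − 124 points = -116 points.

Payoff = -116 points.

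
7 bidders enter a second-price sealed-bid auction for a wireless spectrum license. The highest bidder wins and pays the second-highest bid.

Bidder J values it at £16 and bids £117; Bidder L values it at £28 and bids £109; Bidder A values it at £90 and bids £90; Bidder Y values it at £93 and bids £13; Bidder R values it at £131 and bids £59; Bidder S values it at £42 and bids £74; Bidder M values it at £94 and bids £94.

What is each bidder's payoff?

Sorted high to low: Bidder J £117 > Bidder L £109 > Bidder M £94 > Bidder A £90 > Bidder S £74 > Bidder R £59 > Bidder Y £13.
Bidder J has the top bid and wins; the price is the second-highest bid, £109.
Bidder J's payoff = £16 − £109 = -£93. All other bidders lose, so their payoff is 0.

Payoffs: Bidder J -£93, Bidder L £0, Bidder A £0, Bidder Y £0, Bidder R £0, Bidder S £0, Bidder M £0.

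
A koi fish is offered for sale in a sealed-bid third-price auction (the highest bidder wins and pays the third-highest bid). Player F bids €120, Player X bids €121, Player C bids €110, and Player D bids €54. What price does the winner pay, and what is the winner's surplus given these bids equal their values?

Sorted high to low: Player X €121, then Player F €120, then Player C €110, then Player D €54.
Player X is the highest bidder, so Player X wins.
Under the third-price rule, the price is the third-highest bid: €110.
Surplus = €121 − €110 = €11.

The winner pays €110 for a surplus of €11.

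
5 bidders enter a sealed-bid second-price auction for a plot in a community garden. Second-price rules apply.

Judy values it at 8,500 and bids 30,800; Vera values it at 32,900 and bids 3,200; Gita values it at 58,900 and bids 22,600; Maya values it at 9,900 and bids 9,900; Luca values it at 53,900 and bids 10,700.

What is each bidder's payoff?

Judy -14,100, Vera 0, Gita 0, Maya 0, Luca 0.

Sorted high to low: Judy 30,800, then Gita 22,600, then Luca 10,700, then Maya 9,900, then Vera 3,200.
Judy has the top bid and wins; the price is the second-highest bid, 22,600.
Judy's payoff = 8,500 − 22,600 = -14,100. All other bidders lose, so their payoff is 0.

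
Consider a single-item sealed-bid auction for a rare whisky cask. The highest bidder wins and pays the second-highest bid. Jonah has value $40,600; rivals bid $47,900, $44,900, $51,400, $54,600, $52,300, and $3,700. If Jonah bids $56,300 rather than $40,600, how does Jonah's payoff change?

-$14,000

The highest competing bid is $54,600.
Bidding truthfully at $40,600: the top bid is $54,600 (a rival), so Jonah loses. Payoff = $0.
Bidding $56,300: Jonah has the top bid, wins, and pays the second-highest bid $54,600. Payoff = $40,600 − $54,600 = -$14,000.
Change = -$14,000 − $0 = -$14,000.
Deviating from a truthful bid can only lose payoff in a second-price auction — never gain.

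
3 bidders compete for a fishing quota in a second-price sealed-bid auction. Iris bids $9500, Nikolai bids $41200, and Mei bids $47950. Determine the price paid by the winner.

Bids in descending order: Mei $47950, then Nikolai $41200, then Iris $9500.
Mei has the highest bid, so Mei wins.
The second-highest bid is $41200, so that is what Mei pays.

$41200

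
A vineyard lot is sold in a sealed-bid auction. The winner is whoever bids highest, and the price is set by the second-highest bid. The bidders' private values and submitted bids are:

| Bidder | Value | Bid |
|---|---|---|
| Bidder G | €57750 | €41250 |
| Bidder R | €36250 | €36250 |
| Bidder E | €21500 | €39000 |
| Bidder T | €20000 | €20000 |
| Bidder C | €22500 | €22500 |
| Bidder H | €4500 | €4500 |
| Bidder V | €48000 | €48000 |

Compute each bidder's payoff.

Payoffs: Bidder G €0, Bidder R €0, Bidder E €0, Bidder T €0, Bidder C €0, Bidder H €0, Bidder V €6750.

Ranking the bids: Bidder V €48000, then Bidder G €41250, then Bidder E €39000, then Bidder R €36250, then Bidder C €22500, then Bidder T €20000, then Bidder H €4500.
Bidder V has the top bid and wins; the price is the second-highest bid, €41250.
Bidder V's payoff = €48000 − €41250 = €6750. All other bidders lose, so their payoff is 0.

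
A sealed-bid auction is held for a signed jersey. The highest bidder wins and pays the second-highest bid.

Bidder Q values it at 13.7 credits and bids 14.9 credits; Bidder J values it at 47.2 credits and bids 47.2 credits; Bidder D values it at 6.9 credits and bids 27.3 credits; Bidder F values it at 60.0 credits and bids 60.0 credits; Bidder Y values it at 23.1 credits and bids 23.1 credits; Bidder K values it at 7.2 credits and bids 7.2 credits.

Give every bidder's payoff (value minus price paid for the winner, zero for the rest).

Bidder Q 0.0 credits, Bidder J 0.0 credits, Bidder D 0.0 credits, Bidder F 12.8 credits, Bidder Y 0.0 credits, Bidder K 0.0 credits.

Sorted high to low: Bidder F 60.0 credits, then Bidder J 47.2 credits, then Bidder D 27.3 credits, then Bidder Y 23.1 credits, then Bidder Q 14.9 credits, then Bidder K 7.2 credits.
Bidder F has the top bid and wins; the price is the second-highest bid, 47.2 credits.
Bidder F's payoff = 60.0 credits − 47.2 credits = 12.8 credits. All other bidders lose, so their payoff is 0.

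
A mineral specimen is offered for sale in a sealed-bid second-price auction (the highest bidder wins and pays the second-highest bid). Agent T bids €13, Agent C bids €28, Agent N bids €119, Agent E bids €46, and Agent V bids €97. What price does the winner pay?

€97

Sorted high to low: Agent N €119; Agent V €97; Agent E €46; Agent C €28; Agent T €13.
Agent N is the highest bidder, so Agent N wins.
Under the second-price rule, the price is the second-highest bid: €97.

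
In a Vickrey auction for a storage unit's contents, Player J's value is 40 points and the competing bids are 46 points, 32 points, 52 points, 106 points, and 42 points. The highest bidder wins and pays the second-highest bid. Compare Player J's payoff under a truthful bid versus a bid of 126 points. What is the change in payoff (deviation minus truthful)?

The highest competing bid is 106 points.
Bidding truthfully at 40 points: the top bid is 106 points (a rival), so Player J loses. Payoff = 0 points.
Bidding 126 points: Player J has the top bid, wins, and pays the second-highest bid 106 points. Payoff = 40 points − 106 points = -66 points.
Change = -66 points − 0 points = -66 points.

-66 points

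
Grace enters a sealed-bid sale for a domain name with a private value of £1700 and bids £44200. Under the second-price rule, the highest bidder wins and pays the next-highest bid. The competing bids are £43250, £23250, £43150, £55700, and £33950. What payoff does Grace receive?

Highest competing bid: £55700.
Grace's bid £44200 is not the highest, so Grace loses, pays nothing, and earns zero payoff.

Grace's payoff: £0.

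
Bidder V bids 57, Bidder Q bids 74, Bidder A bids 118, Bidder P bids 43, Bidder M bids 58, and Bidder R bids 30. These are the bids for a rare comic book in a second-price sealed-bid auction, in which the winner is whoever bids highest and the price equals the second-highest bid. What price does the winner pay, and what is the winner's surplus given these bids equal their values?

The winner pays 74 for a surplus of 44.

Sorted high to low: Bidder A 118; Bidder Q 74; Bidder M 58; Bidder V 57; Bidder P 43; Bidder R 30.
Bidder A is the highest bidder, so Bidder A wins.
Under the second-price rule, the price is the second-highest bid: 74.
Surplus = 118 − 74 = 44.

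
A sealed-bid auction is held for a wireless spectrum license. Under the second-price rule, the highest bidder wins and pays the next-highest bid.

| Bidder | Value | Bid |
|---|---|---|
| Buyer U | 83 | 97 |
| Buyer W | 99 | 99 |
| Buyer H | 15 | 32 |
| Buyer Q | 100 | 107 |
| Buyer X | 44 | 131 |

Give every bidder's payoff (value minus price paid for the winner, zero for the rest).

Sorted high to low: Buyer X 131; Buyer Q 107; Buyer W 99; Buyer U 97; Buyer H 32.
Buyer X has the top bid and wins; the price is the second-highest bid, 107.
Buyer X's payoff = 44 − 107 = -63. All other bidders lose, so their payoff is 0.

Buyer U 0, Buyer W 0, Buyer H 0, Buyer Q 0, Buyer X -63.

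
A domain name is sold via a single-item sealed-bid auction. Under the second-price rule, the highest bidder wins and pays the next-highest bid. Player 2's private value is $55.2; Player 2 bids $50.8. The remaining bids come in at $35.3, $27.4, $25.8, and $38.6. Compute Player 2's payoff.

The bidder's payoff: $16.6.

Highest competing bid: $38.6.
Player 2's bid $50.8 is the highest overall, so Player 2 wins and pays the second-highest bid, $38.6.
Payoff = value − price = $55.2 − $38.6 = $16.6.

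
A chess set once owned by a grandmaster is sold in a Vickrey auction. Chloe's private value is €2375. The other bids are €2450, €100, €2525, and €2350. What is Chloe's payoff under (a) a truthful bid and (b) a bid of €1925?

The highest competing bid is €2525.
Bidding truthfully at €2375: the top bid is €2525 (a rival), so Chloe loses. Payoff = €0.
Bidding €1925: the top bid is €2525 (a rival), so Chloe loses. Payoff = €0.
The bid only affects whether you win, not the price — here both bids land on the same side of the top rival bid, so the deviation is payoff-neutral.

(a) €0  (b) €0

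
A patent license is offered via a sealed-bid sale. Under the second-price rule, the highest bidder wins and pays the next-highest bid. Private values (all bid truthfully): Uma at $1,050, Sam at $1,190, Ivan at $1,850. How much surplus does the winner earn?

Bids in descending order: Ivan $1,850; Sam $1,190; Uma $1,050.
Ivan wins with the top bid and pays the second-highest, $1,190.
Surplus = $1,850 − $1,190 = $660.

$660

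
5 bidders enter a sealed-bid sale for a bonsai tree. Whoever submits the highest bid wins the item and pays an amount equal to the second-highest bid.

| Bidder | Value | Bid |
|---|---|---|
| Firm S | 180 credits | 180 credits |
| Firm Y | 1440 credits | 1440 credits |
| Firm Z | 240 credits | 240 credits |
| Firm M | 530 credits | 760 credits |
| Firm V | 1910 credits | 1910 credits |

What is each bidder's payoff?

Ordered from highest: Firm V 1910 credits; Firm Y 1440 credits; Firm M 760 credits; Firm Z 240 credits; Firm S 180 credits.
Firm V has the top bid and wins; the price is the second-highest bid, 1440 credits.
Firm V's payoff = 1910 credits − 1440 credits = 470 credits. All other bidders lose, so their payoff is 0.

Payoffs: Firm S 0 credits, Firm Y 0 credits, Firm Z 0 credits, Firm M 0 credits, Firm V 470 credits.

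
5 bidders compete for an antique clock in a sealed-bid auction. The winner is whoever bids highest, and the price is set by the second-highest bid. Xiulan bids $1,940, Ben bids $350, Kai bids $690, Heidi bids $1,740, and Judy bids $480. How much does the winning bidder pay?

Ranking the bids: Xiulan $1,940 > Heidi $1,740 > Kai $690 > Judy $480 > Ben $350.
Xiulan has the highest bid, so Xiulan wins.
The second-highest bid is $1,740, so that is what Xiulan pays.

The winner pays $1,740.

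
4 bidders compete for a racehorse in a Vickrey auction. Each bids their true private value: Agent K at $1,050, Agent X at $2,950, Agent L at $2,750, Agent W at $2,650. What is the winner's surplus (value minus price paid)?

$200

Ordered from highest: Agent X $2,950; Agent L $2,750; Agent W $2,650; Agent K $1,050.
Agent X wins with the top bid and pays the second-highest, $2,750.
Surplus = $2,950 − $2,750 = $200.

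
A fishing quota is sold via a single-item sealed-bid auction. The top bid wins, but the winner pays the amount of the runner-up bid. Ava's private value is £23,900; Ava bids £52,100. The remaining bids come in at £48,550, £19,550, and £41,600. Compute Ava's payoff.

-£24,650

Highest competing bid: £48,550.
Ava's bid £52,100 is the highest overall, so Ava wins and pays the second-highest bid, £48,550.
Payoff = value − price = £23,900 − £48,550 = -£24,650.
Overbidding won the item at a price above value — truthful bidding would have avoided this loss.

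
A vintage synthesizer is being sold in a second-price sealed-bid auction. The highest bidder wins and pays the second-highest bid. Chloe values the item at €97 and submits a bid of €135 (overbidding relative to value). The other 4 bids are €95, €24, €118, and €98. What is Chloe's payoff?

-€21

Highest competing bid: €118.
Chloe's bid €135 is the highest overall, so Chloe wins and pays the second-highest bid, €118.
Payoff = value − price = €97 − €118 = -€21.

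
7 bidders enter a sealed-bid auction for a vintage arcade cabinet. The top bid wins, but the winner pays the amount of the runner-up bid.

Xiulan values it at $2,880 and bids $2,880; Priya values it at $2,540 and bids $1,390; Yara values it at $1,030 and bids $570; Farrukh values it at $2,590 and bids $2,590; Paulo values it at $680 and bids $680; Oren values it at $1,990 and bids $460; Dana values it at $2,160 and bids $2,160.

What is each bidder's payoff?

Payoffs: Xiulan $290, Priya $0, Yara $0, Farrukh $0, Paulo $0, Oren $0, Dana $0.

Sorted high to low: Xiulan $2,880; Farrukh $2,590; Dana $2,160; Priya $1,390; Paulo $680; Yara $570; Oren $460.
Xiulan has the top bid and wins; the price is the second-highest bid, $2,590.
Xiulan's payoff = $2,880 − $2,590 = $290. All other bidders lose, so their payoff is 0.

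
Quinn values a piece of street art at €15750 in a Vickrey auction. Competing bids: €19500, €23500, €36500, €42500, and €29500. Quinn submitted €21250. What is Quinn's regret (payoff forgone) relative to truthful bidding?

Payoff forgone: €0.

The highest competing bid is €42500.
Bidding truthfully at €15750: the top bid is €42500 (a rival), so Quinn loses. Payoff = €0.
Bidding €21250: the top bid is €42500 (a rival), so Quinn loses. Payoff = €0.
Regret = truthful payoff − actual payoff = €0 − €0 = €0.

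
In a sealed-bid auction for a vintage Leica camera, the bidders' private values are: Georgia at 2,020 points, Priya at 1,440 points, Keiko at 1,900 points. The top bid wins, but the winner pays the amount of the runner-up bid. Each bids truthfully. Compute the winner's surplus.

Surplus = 120 points.

Ranking the bids: Georgia 2,020 points; Keiko 1,900 points; Priya 1,440 points.
Georgia wins with the top bid and pays the second-highest, 1,900 points.
Surplus = 2,020 points − 1,900 points = 120 points.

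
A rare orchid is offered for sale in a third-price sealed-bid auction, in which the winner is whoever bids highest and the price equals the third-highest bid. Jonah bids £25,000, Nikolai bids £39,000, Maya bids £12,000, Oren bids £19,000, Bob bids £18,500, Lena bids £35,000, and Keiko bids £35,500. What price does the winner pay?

Ranking the bids: Nikolai £39,000, then Keiko £35,500, then Lena £35,000, then Jonah £25,000, then Oren £19,000, then Bob £18,500, then Maya £12,000.
Nikolai is the highest bidder, so Nikolai wins.
Under the third-price rule, the price is the third-highest bid: £35,000.

The winner pays £35,000.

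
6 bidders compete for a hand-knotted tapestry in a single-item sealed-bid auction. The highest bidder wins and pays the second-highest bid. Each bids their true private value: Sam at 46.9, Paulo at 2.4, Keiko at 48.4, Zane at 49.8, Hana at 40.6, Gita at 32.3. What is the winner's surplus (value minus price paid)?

1.4

Ordered from highest: Zane 49.8, then Keiko 48.4, then Sam 46.9, then Hana 40.6, then Gita 32.3, then Paulo 2.4.
Zane wins with the top bid and pays the second-highest, 48.4.
Surplus = 49.8 − 48.4 = 1.4.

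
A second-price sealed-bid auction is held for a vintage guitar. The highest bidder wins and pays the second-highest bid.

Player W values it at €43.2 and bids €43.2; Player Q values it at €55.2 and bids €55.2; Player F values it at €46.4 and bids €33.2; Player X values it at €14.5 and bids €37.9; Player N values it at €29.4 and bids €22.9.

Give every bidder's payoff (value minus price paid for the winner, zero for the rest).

Ranking the bids: Player Q €55.2; Player W €43.2; Player X €37.9; Player F €33.2; Player N €22.9.
Player Q has the top bid and wins; the price is the second-highest bid, €43.2.
Player Q's payoff = €55.2 − €43.2 = €12.0. All other bidders lose, so their payoff is 0.

Payoffs: Player W €0.0, Player Q €12.0, Player F €0.0, Player X €0.0, Player N €0.0.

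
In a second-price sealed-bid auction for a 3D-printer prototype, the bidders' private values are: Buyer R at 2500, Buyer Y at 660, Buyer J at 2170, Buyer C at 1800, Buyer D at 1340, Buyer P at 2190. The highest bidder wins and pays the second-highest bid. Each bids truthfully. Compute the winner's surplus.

Ranking the bids: Buyer R 2500; Buyer P 2190; Buyer J 2170; Buyer C 1800; Buyer D 1340; Buyer Y 660.
Buyer R wins with the top bid and pays the second-highest, 2190.
Surplus = 2500 − 2190 = 310.

Surplus = 310.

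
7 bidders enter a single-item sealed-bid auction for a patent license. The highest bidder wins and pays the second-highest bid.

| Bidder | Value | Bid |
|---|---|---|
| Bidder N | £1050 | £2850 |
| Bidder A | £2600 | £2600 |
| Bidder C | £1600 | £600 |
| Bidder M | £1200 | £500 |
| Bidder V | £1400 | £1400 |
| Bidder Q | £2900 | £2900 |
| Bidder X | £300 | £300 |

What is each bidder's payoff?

Ranking the bids: Bidder Q £2900 > Bidder N £2850 > Bidder A £2600 > Bidder V £1400 > Bidder C £600 > Bidder M £500 > Bidder X £300.
Bidder Q has the top bid and wins; the price is the second-highest bid, £2850.
Bidder Q's payoff = £2900 − £2850 = £50. All other bidders lose, so their payoff is 0.

Payoffs: Bidder N £0, Bidder A £0, Bidder C £0, Bidder M £0, Bidder V £0, Bidder Q £50, Bidder X £0.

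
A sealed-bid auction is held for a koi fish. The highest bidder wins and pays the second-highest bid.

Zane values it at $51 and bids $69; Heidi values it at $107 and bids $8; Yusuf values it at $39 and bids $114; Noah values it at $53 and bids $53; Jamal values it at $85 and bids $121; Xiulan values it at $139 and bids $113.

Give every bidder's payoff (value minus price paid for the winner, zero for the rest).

Bids in descending order: Jamal $121; Yusuf $114; Xiulan $113; Zane $69; Noah $53; Heidi $8.
Jamal has the top bid and wins; the price is the second-highest bid, $114.
Jamal's payoff = $85 − $114 = -$29. All other bidders lose, so their payoff is 0.

Payoffs: Zane $0, Heidi $0, Yusuf $0, Noah $0, Jamal -$29, Xiulan $0.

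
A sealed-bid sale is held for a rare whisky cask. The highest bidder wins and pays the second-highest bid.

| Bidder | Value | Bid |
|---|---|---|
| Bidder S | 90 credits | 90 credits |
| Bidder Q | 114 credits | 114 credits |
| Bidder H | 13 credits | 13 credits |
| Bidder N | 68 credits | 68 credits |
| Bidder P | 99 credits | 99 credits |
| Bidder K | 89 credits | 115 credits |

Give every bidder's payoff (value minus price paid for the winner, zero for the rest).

Ordered from highest: Bidder K 115 credits; Bidder Q 114 credits; Bidder P 99 credits; Bidder S 90 credits; Bidder N 68 credits; Bidder H 13 credits.
Bidder K has the top bid and wins; the price is the second-highest bid, 114 credits.
Bidder K's payoff = 89 credits − 114 credits = -25 credits. All other bidders lose, so their payoff is 0.

Bidder S 0 credits, Bidder Q 0 credits, Bidder H 0 credits, Bidder N 0 credits, Bidder P 0 credits, Bidder K -25 credits.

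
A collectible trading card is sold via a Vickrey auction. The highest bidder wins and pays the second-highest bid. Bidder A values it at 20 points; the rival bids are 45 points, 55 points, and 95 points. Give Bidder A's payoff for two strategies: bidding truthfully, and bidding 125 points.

Truthful: 0 points; alternative: -75 points.

The highest competing bid is 95 points.
Bidding truthfully at 20 points: the top bid is 95 points (a rival), so Bidder A loses. Payoff = 0 points.
Bidding 125 points: Bidder A has the top bid, wins, and pays the second-highest bid 95 points. Payoff = 20 points − 95 points = -75 points.
Deviating from a truthful bid can only lose payoff in a second-price auction — never gain.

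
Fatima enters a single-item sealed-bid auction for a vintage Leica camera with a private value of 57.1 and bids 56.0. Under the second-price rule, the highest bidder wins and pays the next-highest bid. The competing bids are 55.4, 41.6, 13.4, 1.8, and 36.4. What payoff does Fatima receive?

Fatima's payoff: 1.7.

Highest competing bid: 55.4.
Fatima's bid 56.0 is the highest overall, so Fatima wins and pays the second-highest bid, 55.4.
Payoff = value − price = 57.1 − 55.4 = 1.7.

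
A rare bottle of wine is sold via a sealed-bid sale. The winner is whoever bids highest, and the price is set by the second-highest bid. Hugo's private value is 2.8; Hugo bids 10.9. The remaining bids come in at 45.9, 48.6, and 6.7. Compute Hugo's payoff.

Highest competing bid: 48.6.
Hugo's bid 10.9 is not the highest, so Hugo loses, pays nothing, and earns zero payoff.

0.0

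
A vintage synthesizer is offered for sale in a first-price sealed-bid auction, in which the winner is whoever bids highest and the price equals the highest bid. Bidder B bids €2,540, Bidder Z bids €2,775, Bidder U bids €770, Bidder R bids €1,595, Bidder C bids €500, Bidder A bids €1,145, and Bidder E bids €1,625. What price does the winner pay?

The winner pays €2,775.

Ordered from highest: Bidder Z €2,775; Bidder B €2,540; Bidder E €1,625; Bidder R €1,595; Bidder A €1,145; Bidder U €770; Bidder C €500.
Bidder Z is the highest bidder, so Bidder Z wins.
Under the first-price rule, the price is the highest bid: €2,775.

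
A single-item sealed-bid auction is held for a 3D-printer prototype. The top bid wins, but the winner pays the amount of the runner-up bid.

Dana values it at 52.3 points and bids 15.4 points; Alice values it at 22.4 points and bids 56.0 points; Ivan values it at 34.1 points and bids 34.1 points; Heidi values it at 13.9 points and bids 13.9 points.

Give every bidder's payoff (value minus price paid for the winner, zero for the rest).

Dana 0.0 points, Alice -11.7 points, Ivan 0.0 points, Heidi 0.0 points.

Bids in descending order: Alice 56.0 points; Ivan 34.1 points; Dana 15.4 points; Heidi 13.9 points.
Alice has the top bid and wins; the price is the second-highest bid, 34.1 points.
Alice's payoff = 22.4 points − 34.1 points = -11.7 points. All other bidders lose, so their payoff is 0.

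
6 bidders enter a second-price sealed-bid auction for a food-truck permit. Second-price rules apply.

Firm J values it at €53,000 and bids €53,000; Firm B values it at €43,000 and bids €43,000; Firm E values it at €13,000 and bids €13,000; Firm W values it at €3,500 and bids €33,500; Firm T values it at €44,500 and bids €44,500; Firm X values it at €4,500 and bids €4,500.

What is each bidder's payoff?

Ordered from highest: Firm J €53,000 > Firm T €44,500 > Firm B €43,000 > Firm W €33,500 > Firm E €13,000 > Firm X €4,500.
Firm J has the top bid and wins; the price is the second-highest bid, €44,500.
Firm J's payoff = €53,000 − €44,500 = €8,500. All other bidders lose, so their payoff is 0.

Firm J €8,500, Firm B €0, Firm E €0, Firm W €0, Firm T €0, Firm X €0.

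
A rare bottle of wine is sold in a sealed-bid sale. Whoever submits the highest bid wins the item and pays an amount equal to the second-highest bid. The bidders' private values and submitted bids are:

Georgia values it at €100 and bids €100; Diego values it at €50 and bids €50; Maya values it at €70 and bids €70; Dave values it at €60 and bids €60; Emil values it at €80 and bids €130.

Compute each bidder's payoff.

Sorted high to low: Emil €130, then Georgia €100, then Maya €70, then Dave €60, then Diego €50.
Emil has the top bid and wins; the price is the second-highest bid, €100.
Emil's payoff = €80 − €100 = -€20. All other bidders lose, so their payoff is 0.

Georgia €0, Diego €0, Maya €0, Dave €0, Emil -€20.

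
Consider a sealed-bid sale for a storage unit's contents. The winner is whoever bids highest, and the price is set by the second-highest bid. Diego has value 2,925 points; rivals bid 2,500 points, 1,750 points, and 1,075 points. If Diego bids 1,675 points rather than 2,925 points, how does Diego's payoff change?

The highest competing bid is 2,500 points.
Bidding truthfully at 2,925 points: Diego has the top bid, wins, and pays the second-highest bid 2,500 points. Payoff = 2,925 points − 2,500 points = 425 points.
Bidding 1,675 points: the top bid is 2,500 points (a rival), so Diego loses. Payoff = 0 points.
Change = 0 points − 425 points = -425 points.

Change in payoff: -425 points.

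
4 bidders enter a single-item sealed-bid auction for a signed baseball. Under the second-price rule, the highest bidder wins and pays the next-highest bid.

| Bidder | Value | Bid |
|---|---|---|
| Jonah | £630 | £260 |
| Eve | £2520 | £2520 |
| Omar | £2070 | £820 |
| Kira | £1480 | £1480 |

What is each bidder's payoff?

Payoffs: Jonah £0, Eve £1040, Omar £0, Kira £0.

Bids in descending order: Eve £2520 > Kira £1480 > Omar £820 > Jonah £260.
Eve has the top bid and wins; the price is the second-highest bid, £1480.
Eve's payoff = £2520 − £1480 = £1040. All other bidders lose, so their payoff is 0.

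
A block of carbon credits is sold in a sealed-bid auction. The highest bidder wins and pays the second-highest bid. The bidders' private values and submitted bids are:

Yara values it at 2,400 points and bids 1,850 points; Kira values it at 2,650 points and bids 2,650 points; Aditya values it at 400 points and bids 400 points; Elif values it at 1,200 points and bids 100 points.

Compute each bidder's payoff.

Bids in descending order: Kira 2,650 points, then Yara 1,850 points, then Aditya 400 points, then Elif 100 points.
Kira has the top bid and wins; the price is the second-highest bid, 1,850 points.
Kira's payoff = 2,650 points − 1,850 points = 800 points. All other bidders lose, so their payoff is 0.

Yara 0 points, Kira 800 points, Aditya 0 points, Elif 0 points.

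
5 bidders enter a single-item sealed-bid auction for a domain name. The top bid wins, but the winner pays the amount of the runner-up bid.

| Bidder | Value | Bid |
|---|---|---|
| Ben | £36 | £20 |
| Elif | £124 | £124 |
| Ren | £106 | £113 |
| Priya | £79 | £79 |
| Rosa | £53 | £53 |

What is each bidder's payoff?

Ranking the bids: Elif £124 > Ren £113 > Priya £79 > Rosa £53 > Ben £20.
Elif has the top bid and wins; the price is the second-highest bid, £113.
Elif's payoff = £124 − £113 = £11. All other bidders lose, so their payoff is 0.

Ben £0, Elif £11, Ren £0, Priya £0, Rosa £0.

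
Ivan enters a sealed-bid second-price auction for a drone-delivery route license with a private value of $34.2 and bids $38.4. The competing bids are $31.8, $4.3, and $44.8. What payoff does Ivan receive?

$0.0

Highest competing bid: $44.8.
Ivan's bid $38.4 is not the highest, so Ivan loses, pays nothing, and earns zero payoff.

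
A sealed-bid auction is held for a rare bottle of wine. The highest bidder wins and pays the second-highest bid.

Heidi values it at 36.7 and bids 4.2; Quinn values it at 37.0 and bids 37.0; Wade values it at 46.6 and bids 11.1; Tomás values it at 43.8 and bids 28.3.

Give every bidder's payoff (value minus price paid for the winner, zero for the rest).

Payoffs: Heidi 0.0, Quinn 8.7, Wade 0.0, Tomás 0.0.

Bids in descending order: Quinn 37.0, then Tomás 28.3, then Wade 11.1, then Heidi 4.2.
Quinn has the top bid and wins; the price is the second-highest bid, 28.3.
Quinn's payoff = 37.0 − 28.3 = 8.7. All other bidders lose, so their payoff is 0.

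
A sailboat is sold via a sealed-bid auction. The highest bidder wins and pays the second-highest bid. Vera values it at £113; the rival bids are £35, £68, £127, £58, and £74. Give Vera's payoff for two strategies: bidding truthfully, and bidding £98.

Truthful: £0; alternative: £0.

The highest competing bid is £127.
Bidding truthfully at £113: the top bid is £127 (a rival), so Vera loses. Payoff = £0.
Bidding £98: the top bid is £127 (a rival), so Vera loses. Payoff = £0.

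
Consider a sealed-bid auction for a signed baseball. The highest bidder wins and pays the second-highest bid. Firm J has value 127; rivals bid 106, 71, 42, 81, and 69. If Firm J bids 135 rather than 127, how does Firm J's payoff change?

The highest competing bid is 106.
Bidding truthfully at 127: Firm J has the top bid, wins, and pays the second-highest bid 106. Payoff = 127 − 106 = 21.
Bidding 135: Firm J has the top bid, wins, and pays the second-highest bid 106. Payoff = 127 − 106 = 21.
Change = 21 − 21 = 0.
The bid only affects whether you win, not the price — here both bids land on the same side of the top rival bid, so the deviation is payoff-neutral.

0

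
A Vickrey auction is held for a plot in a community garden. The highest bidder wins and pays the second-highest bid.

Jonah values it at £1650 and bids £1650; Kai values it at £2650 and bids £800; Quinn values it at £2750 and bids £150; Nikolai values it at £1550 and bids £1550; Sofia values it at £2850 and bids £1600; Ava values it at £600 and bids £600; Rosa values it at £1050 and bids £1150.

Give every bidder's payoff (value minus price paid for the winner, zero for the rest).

Sorted high to low: Jonah £1650; Sofia £1600; Nikolai £1550; Rosa £1150; Kai £800; Ava £600; Quinn £150.
Jonah has the top bid and wins; the price is the second-highest bid, £1600.
Jonah's payoff = £1650 − £1600 = £50. All other bidders lose, so their payoff is 0.

Payoffs: Jonah £50, Kai £0, Quinn £0, Nikolai £0, Sofia £0, Ava £0, Rosa £0.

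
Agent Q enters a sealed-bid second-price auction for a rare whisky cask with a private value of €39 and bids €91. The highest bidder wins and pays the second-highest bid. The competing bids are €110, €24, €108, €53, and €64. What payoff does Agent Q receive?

Payoff = €0.

Highest competing bid: €110.
Agent Q's bid €91 is not the highest, so Agent Q loses, pays nothing, and earns zero payoff.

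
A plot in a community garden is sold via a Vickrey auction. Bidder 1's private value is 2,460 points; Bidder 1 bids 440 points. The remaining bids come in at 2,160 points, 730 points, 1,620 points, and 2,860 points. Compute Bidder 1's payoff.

Highest competing bid: 2,860 points.
Bidder 1's bid 440 points is not the highest, so Bidder 1 loses, pays nothing, and earns zero payoff.

The bidder's payoff: 0 points.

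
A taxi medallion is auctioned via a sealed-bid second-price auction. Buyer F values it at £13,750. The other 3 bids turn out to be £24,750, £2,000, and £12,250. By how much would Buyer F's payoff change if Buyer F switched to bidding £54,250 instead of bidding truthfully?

The highest competing bid is £24,750.
Bidding truthfully at £13,750: the top bid is £24,750 (a rival), so Buyer F loses. Payoff = £0.
Bidding £54,250: Buyer F has the top bid, wins, and pays the second-highest bid £24,750. Payoff = £13,750 − £24,750 = -£11,000.
Change = -£11,000 − £0 = -£11,000.
Deviating from a truthful bid can only lose payoff in a second-price auction — never gain.

Change in payoff: -£11,000.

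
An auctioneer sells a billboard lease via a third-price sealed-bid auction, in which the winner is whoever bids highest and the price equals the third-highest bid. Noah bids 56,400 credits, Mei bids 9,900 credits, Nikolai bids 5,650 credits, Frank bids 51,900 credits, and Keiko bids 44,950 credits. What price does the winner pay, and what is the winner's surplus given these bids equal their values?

Ordered from highest: Noah 56,400 credits; Frank 51,900 credits; Keiko 44,950 credits; Mei 9,900 credits; Nikolai 5,650 credits.
Noah is the highest bidder, so Noah wins.
Under the third-price rule, the price is the third-highest bid: 44,950 credits.
Surplus = 56,400 credits − 44,950 credits = 11,450 credits.

Price 44,950 credits; surplus 11,450 credits.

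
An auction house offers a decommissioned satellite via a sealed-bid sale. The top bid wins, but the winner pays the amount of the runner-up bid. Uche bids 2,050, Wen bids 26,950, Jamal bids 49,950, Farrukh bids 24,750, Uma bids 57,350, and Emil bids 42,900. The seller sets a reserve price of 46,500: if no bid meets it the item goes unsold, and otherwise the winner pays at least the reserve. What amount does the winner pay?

Price paid: 49,950.

Ranking the bids: Uma 57,350; Jamal 49,950; Emil 42,900; Wen 26,950; Farrukh 24,750; Uche 2,050.
Uma has the highest bid, so Uma wins.
The second-highest bid is 49,950, which exceeds the reserve, so that sets the price.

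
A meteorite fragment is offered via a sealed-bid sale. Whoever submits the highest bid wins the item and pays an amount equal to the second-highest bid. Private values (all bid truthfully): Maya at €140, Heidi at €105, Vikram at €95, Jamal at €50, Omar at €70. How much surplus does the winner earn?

Sorted high to low: Maya €140, then Heidi €105, then Vikram €95, then Omar €70, then Jamal €50.
Maya wins with the top bid and pays the second-highest, €105.
Surplus = €140 − €105 = €35.

Winner's surplus: €35.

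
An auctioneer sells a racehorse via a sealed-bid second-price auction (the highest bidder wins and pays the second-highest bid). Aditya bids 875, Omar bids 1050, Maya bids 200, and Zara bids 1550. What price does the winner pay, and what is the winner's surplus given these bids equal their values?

Bids in descending order: Zara 1550, then Omar 1050, then Aditya 875, then Maya 200.
Zara is the highest bidder, so Zara wins.
Under the second-price rule, the price is the second-highest bid: 1050.
Surplus = 1550 − 1050 = 500.

The winner pays 1050 for a surplus of 500.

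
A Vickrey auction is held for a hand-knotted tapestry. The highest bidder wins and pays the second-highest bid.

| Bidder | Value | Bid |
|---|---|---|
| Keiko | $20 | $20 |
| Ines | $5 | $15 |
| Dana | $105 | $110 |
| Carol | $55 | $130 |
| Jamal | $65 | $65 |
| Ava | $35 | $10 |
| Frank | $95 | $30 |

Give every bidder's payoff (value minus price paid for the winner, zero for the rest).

Keiko $0, Ines $0, Dana $0, Carol -$55, Jamal $0, Ava $0, Frank $0.

Sorted high to low: Carol $130; Dana $110; Jamal $65; Frank $30; Keiko $20; Ines $15; Ava $10.
Carol has the top bid and wins; the price is the second-highest bid, $110.
Carol's payoff = $55 − $110 = -$55. All other bidders lose, so their payoff is 0.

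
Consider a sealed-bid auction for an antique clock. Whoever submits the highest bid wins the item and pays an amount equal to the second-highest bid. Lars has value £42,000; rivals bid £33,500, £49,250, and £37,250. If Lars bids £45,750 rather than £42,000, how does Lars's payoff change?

£0

The highest competing bid is £49,250.
Bidding truthfully at £42,000: the top bid is £49,250 (a rival), so Lars loses. Payoff = £0.
Bidding £45,750: the top bid is £49,250 (a rival), so Lars loses. Payoff = £0.
Change = £0 − £0 = £0.
The bid only affects whether you win, not the price — here both bids land on the same side of the top rival bid, so the deviation is payoff-neutral.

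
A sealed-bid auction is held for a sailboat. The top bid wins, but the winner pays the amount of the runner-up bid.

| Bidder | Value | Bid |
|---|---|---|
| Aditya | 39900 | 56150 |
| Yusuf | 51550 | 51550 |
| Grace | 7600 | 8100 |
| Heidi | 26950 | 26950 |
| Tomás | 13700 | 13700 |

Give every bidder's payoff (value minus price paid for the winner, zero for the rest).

Ranking the bids: Aditya 56150 > Yusuf 51550 > Heidi 26950 > Tomás 13700 > Grace 8100.
Aditya has the top bid and wins; the price is the second-highest bid, 51550.
Aditya's payoff = 39900 − 51550 = -11650. All other bidders lose, so their payoff is 0.

Aditya -11650, Yusuf 0, Grace 0, Heidi 0, Tomás 0.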